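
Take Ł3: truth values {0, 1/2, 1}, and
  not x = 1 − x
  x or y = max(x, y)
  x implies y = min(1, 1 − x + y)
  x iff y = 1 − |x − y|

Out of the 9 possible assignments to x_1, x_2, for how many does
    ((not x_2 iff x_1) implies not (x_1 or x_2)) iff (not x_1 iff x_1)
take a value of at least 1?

3

x_1 = 0, x_2 = 0 ↦ 0  <
x_1 = 0, x_2 = 1/2 ↦ 0  <
x_1 = 0, x_2 = 1 ↦ 1  ≥
x_1 = 1/2, x_2 = 0 ↦ 1  ≥
x_1 = 1/2, x_2 = 1/2 ↦ 1/2  <
x_1 = 1/2, x_2 = 1 ↦ 1/2  <
x_1 = 1, x_2 = 0 ↦ 1  ≥
x_1 = 1, x_2 = 1/2 ↦ 1/2  <
x_1 = 1, x_2 = 1 ↦ 0  <
So 3 of the 9 assignments meet the threshold.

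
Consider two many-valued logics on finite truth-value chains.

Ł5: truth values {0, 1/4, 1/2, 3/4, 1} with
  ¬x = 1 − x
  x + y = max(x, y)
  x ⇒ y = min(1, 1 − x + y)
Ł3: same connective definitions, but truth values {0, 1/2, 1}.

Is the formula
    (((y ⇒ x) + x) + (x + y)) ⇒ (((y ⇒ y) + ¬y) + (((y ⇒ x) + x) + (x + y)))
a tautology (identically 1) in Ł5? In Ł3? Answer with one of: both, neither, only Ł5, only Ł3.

both

In Ł5: every assignment gives 1 — tautology.
In Ł3: every assignment gives 1 — tautology.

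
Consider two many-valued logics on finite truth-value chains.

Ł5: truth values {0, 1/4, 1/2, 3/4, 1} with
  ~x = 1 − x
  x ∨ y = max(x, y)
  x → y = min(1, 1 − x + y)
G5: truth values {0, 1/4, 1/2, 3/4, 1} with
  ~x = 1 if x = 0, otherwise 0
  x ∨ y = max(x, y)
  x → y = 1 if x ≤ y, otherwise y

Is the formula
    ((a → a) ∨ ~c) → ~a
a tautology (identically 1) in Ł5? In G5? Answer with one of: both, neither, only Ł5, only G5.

neither

In Ł5: at a = 1/4, c = 0 the value is 3/4 — not a tautology.
In G5: at a = 1/4, c = 0 the value is 0 — not a tautology.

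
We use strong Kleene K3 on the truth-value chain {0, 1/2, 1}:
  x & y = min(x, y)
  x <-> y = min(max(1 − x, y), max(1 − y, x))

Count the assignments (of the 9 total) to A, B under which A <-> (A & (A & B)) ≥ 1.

4

A = 0, B = 0 ↦ 1  ≥
A = 0, B = 1/2 ↦ 1  ≥
A = 0, B = 1 ↦ 1  ≥
A = 1/2, B = 0 ↦ 1/2  <
A = 1/2, B = 1/2 ↦ 1/2  <
A = 1/2, B = 1 ↦ 1/2  <
A = 1, B = 0 ↦ 0  <
A = 1, B = 1/2 ↦ 1/2  <
A = 1, B = 1 ↦ 1  ≥
So 4 of the 9 assignments meet the threshold.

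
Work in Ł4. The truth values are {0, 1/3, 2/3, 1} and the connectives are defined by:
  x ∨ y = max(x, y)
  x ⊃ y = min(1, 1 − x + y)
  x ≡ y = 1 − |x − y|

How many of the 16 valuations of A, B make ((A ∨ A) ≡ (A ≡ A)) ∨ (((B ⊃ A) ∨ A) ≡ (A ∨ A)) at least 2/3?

12

A = 0, B = 0 ↦ 0  <
A = 0, B = 1/3 ↦ 1/3  <
A = 0, B = 2/3 ↦ 2/3  ≥
A = 0, B = 1 ↦ 1  ≥
A = 1/3, B = 0 ↦ 1/3  <
A = 1/3, B = 1/3 ↦ 1/3  <
A = 1/3, B = 2/3 ↦ 2/3  ≥
A = 1/3, B = 1 ↦ 1  ≥
A = 2/3, B = 0 ↦ 2/3  ≥
A = 2/3, B = 1/3 ↦ 2/3  ≥
A = 2/3, B = 2/3 ↦ 2/3  ≥
A = 2/3, B = 1 ↦ 1  ≥
A = 1, B = 0 ↦ 1  ≥
A = 1, B = 1/3 ↦ 1  ≥
A = 1, B = 2/3 ↦ 1  ≥
A = 1, B = 1 ↦ 1  ≥
So 12 of the 16 assignments meet the threshold.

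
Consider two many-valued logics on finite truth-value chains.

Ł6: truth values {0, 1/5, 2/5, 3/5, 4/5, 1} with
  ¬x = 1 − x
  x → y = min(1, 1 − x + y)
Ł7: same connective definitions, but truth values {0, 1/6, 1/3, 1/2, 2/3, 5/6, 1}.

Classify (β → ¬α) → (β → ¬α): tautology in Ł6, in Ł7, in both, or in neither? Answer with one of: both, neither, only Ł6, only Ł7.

both

In Ł6: every assignment gives 1 — tautology.
In Ł7: every assignment gives 1 — tautology.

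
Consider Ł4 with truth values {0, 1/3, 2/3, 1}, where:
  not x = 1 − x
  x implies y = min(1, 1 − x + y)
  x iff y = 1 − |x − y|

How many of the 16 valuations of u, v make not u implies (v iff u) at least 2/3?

u = 0, v = 0 ↦ 1  ≥
u = 0, v = 1/3 ↦ 2/3  ≥
u = 0, v = 2/3 ↦ 1/3  <
u = 0, v = 1 ↦ 0  <
u = 1/3, v = 0 ↦ 1  ≥
u = 1/3, v = 1/3 ↦ 1  ≥
u = 1/3, v = 2/3 ↦ 1  ≥
u = 1/3, v = 1 ↦ 2/3  ≥
u = 2/3, v = 0 ↦ 1  ≥
u = 2/3, v = 1/3 ↦ 1  ≥
u = 2/3, v = 2/3 ↦ 1  ≥
u = 2/3, v = 1 ↦ 1  ≥
u = 1, v = 0 ↦ 1  ≥
u = 1, v = 1/3 ↦ 1  ≥
u = 1, v = 2/3 ↦ 1  ≥
u = 1, v = 1 ↦ 1  ≥
So 14 of the 16 assignments meet the threshold.

14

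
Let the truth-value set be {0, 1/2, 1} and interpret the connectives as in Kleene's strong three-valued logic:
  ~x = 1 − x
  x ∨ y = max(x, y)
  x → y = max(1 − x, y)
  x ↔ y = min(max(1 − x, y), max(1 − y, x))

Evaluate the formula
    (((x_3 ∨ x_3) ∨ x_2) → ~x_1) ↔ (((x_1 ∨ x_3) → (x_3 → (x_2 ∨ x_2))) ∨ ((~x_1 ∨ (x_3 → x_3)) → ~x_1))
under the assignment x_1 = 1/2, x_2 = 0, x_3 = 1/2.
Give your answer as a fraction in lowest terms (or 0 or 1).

x_3 ∨ x_3 = 1/2 ∨ 1/2 = 1/2
(x_3 ∨ x_3) ∨ x_2 = 1/2 ∨ 0 = 1/2
~x_1 = ~1/2 = 1/2
((x_3 ∨ x_3) ∨ x_2) → ~x_1 = 1/2 → 1/2 = 1/2
x_1 ∨ x_3 = 1/2 ∨ 1/2 = 1/2
x_2 ∨ x_2 = 0 ∨ 0 = 0
x_3 → (x_2 ∨ x_2) = 1/2 → 0 = 1/2
(x_1 ∨ x_3) → (x_3 → (x_2 ∨ x_2)) = 1/2 → 1/2 = 1/2
~x_1 = ~1/2 = 1/2
x_3 → x_3 = 1/2 → 1/2 = 1/2
~x_1 ∨ (x_3 → x_3) = 1/2 ∨ 1/2 = 1/2
~x_1 = ~1/2 = 1/2
(~x_1 ∨ (x_3 → x_3)) → ~x_1 = 1/2 → 1/2 = 1/2
((x_1 ∨ x_3) → (x_3 → (x_2 ∨ x_2))) ∨ ((~x_1 ∨ (x_3 → x_3)) → ~x_1) = 1/2 ∨ 1/2 = 1/2
(((x_3 ∨ x_3) ∨ x_2) → ~x_1) ↔ (((x_1 ∨ x_3) → (x_3 → (x_2 ∨ x_2))) ∨ ((~x_1 ∨ (x_3 → x_3)) → ~x_1)) = 1/2 ↔ 1/2 = 1/2

1/2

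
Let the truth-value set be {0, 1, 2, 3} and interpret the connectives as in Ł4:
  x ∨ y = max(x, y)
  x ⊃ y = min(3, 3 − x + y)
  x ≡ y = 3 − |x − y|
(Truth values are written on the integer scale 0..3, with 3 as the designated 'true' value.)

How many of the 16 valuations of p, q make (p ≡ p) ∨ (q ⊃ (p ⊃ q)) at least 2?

16

p = 0, q = 0 ↦ 3  ≥
p = 0, q = 1 ↦ 3  ≥
p = 0, q = 2 ↦ 3  ≥
p = 0, q = 3 ↦ 3  ≥
p = 1, q = 0 ↦ 3  ≥
p = 1, q = 1 ↦ 3  ≥
p = 1, q = 2 ↦ 3  ≥
p = 1, q = 3 ↦ 3  ≥
p = 2, q = 0 ↦ 3  ≥
p = 2, q = 1 ↦ 3  ≥
p = 2, q = 2 ↦ 3  ≥
p = 2, q = 3 ↦ 3  ≥
p = 3, q = 0 ↦ 3  ≥
p = 3, q = 1 ↦ 3  ≥
p = 3, q = 2 ↦ 3  ≥
p = 3, q = 3 ↦ 3  ≥
So 16 of the 16 assignments meet the threshold.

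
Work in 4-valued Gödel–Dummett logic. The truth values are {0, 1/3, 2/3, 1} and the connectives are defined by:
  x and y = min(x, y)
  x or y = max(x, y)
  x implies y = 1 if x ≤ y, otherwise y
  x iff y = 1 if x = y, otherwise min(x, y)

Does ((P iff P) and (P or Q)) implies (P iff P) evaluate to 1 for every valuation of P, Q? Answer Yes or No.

P = 0, Q = 0 ↦ 1
P = 0, Q = 1/3 ↦ 1
P = 0, Q = 2/3 ↦ 1
P = 0, Q = 1 ↦ 1
P = 1/3, Q = 0 ↦ 1
P = 1/3, Q = 1/3 ↦ 1
P = 1/3, Q = 2/3 ↦ 1
P = 1/3, Q = 1 ↦ 1
P = 2/3, Q = 0 ↦ 1
P = 2/3, Q = 1/3 ↦ 1
P = 2/3, Q = 2/3 ↦ 1
P = 2/3, Q = 1 ↦ 1
P = 1, Q = 0 ↦ 1
P = 1, Q = 1/3 ↦ 1
P = 1, Q = 2/3 ↦ 1
P = 1, Q = 1 ↦ 1
Every assignment gives a value ≥ 1.

Yes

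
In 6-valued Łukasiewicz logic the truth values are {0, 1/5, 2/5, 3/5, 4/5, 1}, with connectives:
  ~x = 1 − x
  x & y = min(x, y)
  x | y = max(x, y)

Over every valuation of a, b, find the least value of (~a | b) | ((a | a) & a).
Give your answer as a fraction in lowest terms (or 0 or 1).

Take a = 2/5, b = 0:
~a = ~2/5 = 3/5
~a | b = 3/5 | 0 = 3/5
a | a = 2/5 | 2/5 = 2/5
(a | a) & a = 2/5 & 2/5 = 2/5
(~a | b) | ((a | a) & a) = 3/5 | 2/5 = 3/5
No assignment yields a value below 3/5, so this is the minimum.

3/5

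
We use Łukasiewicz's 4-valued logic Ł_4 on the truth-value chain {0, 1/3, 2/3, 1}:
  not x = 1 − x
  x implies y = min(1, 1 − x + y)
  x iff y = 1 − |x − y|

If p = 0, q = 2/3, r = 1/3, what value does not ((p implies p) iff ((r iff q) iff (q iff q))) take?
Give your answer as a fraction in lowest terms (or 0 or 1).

p implies p = 0 implies 0 = 1
r iff q = 1/3 iff 2/3 = 2/3
q iff q = 2/3 iff 2/3 = 1
(r iff q) iff (q iff q) = 2/3 iff 1 = 2/3
(p implies p) iff ((r iff q) iff (q iff q)) = 1 iff 2/3 = 2/3
not ((p implies p) iff ((r iff q) iff (q iff q))) = not 2/3 = 1/3

1/3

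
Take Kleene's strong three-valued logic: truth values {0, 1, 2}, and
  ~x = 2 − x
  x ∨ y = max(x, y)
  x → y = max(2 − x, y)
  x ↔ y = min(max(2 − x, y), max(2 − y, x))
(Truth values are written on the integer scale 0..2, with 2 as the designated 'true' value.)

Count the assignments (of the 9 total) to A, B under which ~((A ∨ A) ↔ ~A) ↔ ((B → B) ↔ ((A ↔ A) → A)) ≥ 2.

2

A = 0, B = 0 ↦ 0  <
A = 0, B = 1 ↦ 1  <
A = 0, B = 2 ↦ 0  <
A = 1, B = 0 ↦ 1  <
A = 1, B = 1 ↦ 1  <
A = 1, B = 2 ↦ 1  <
A = 2, B = 0 ↦ 2  ≥
A = 2, B = 1 ↦ 1  <
A = 2, B = 2 ↦ 2  ≥
So 2 of the 9 assignments meet the threshold.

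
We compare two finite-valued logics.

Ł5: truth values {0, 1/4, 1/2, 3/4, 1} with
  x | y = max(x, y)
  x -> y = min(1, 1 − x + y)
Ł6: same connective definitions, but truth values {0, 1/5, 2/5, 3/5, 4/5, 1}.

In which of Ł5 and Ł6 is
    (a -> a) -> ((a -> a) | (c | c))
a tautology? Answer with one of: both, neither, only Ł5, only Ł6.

both

In Ł5: every assignment gives 1 — tautology.
In Ł6: every assignment gives 1 — tautology.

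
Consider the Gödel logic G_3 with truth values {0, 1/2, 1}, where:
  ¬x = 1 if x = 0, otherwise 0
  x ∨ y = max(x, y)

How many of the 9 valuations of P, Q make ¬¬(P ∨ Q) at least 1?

P = 0, Q = 0 ↦ 0  <
P = 0, Q = 1/2 ↦ 1  ≥
P = 0, Q = 1 ↦ 1  ≥
P = 1/2, Q = 0 ↦ 1  ≥
P = 1/2, Q = 1/2 ↦ 1  ≥
P = 1/2, Q = 1 ↦ 1  ≥
P = 1, Q = 0 ↦ 1  ≥
P = 1, Q = 1/2 ↦ 1  ≥
P = 1, Q = 1 ↦ 1  ≥
So 8 of the 9 assignments meet the threshold.

8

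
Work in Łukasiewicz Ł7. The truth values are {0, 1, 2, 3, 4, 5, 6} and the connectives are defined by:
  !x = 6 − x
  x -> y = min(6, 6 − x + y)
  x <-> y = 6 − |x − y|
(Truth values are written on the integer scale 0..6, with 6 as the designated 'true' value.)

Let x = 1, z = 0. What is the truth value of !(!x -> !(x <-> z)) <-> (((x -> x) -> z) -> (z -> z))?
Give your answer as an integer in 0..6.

!x = !1 = 5
x <-> z = 1 <-> 0 = 5
!(x <-> z) = !5 = 1
!x -> !(x <-> z) = 5 -> 1 = 2
!(!x -> !(x <-> z)) = !2 = 4
x -> x = 1 -> 1 = 6
(x -> x) -> z = 6 -> 0 = 0
z -> z = 0 -> 0 = 6
((x -> x) -> z) -> (z -> z) = 0 -> 6 = 6
!(!x -> !(x <-> z)) <-> (((x -> x) -> z) -> (z -> z)) = 4 <-> 6 = 4

4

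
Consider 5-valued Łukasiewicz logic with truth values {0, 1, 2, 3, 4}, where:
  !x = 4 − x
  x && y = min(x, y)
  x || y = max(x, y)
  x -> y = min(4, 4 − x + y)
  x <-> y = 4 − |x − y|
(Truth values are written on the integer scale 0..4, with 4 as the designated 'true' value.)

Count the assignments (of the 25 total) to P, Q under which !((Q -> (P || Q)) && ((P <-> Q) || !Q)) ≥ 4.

value 4: 1 assignment (counts)
value 3: 2 assignments
value 2: 4 assignments
value 1: 9 assignments
value 0: 9 assignments
So 1 of the 25 assignments meets the threshold.

1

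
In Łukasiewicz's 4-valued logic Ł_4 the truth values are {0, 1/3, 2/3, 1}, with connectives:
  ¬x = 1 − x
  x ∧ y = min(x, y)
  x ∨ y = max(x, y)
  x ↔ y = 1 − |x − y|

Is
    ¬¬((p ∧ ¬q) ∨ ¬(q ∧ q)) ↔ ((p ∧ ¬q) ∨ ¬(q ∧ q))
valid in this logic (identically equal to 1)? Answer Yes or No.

Yes

p = 0, q = 0 ↦ 1
p = 0, q = 1/3 ↦ 1
p = 0, q = 2/3 ↦ 1
p = 0, q = 1 ↦ 1
p = 1/3, q = 0 ↦ 1
p = 1/3, q = 1/3 ↦ 1
p = 1/3, q = 2/3 ↦ 1
p = 1/3, q = 1 ↦ 1
p = 2/3, q = 0 ↦ 1
p = 2/3, q = 1/3 ↦ 1
p = 2/3, q = 2/3 ↦ 1
p = 2/3, q = 1 ↦ 1
p = 1, q = 0 ↦ 1
p = 1, q = 1/3 ↦ 1
p = 1, q = 2/3 ↦ 1
p = 1, q = 1 ↦ 1
Every assignment gives a value ≥ 1.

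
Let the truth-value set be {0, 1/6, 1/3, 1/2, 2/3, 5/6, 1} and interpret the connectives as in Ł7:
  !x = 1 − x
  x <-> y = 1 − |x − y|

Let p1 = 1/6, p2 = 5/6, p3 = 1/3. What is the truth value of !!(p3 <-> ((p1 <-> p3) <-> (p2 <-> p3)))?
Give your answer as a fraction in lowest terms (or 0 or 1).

p1 <-> p3 = 1/6 <-> 1/3 = 5/6
p2 <-> p3 = 5/6 <-> 1/3 = 1/2
(p1 <-> p3) <-> (p2 <-> p3) = 5/6 <-> 1/2 = 2/3
p3 <-> ((p1 <-> p3) <-> (p2 <-> p3)) = 1/3 <-> 2/3 = 2/3
!(p3 <-> ((p1 <-> p3) <-> (p2 <-> p3))) = !2/3 = 1/3
!!(p3 <-> ((p1 <-> p3) <-> (p2 <-> p3))) = !1/3 = 2/3

2/3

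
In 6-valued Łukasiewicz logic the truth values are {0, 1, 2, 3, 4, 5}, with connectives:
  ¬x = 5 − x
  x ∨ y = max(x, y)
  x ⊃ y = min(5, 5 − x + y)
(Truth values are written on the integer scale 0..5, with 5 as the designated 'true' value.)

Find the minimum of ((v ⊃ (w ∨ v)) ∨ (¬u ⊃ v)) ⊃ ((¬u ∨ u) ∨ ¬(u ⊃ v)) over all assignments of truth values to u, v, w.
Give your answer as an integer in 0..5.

3

Take u = 2, v = 0, w = 0:
w ∨ v = 0 ∨ 0 = 0
v ⊃ (w ∨ v) = 0 ⊃ 0 = 5
¬u = ¬2 = 3
¬u ⊃ v = 3 ⊃ 0 = 2
(v ⊃ (w ∨ v)) ∨ (¬u ⊃ v) = 5 ∨ 2 = 5
¬u = ¬2 = 3
¬u ∨ u = 3 ∨ 2 = 3
u ⊃ v = 2 ⊃ 0 = 3
¬(u ⊃ v) = ¬3 = 2
(¬u ∨ u) ∨ ¬(u ⊃ v) = 3 ∨ 2 = 3
((v ⊃ (w ∨ v)) ∨ (¬u ⊃ v)) ⊃ ((¬u ∨ u) ∨ ¬(u ⊃ v)) = 5 ⊃ 3 = 3
No assignment yields a value below 3, so this is the minimum.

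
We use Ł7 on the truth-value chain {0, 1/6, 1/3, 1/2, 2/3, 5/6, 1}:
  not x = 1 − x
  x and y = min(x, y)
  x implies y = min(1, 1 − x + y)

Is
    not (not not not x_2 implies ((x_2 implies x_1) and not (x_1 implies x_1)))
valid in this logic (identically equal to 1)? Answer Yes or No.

No

Counterexample: take x_1 = 0, x_2 = 1/6.
not x_2 = not 1/6 = 5/6
not not x_2 = not 5/6 = 1/6
not not not x_2 = not 1/6 = 5/6
x_2 implies x_1 = 1/6 implies 0 = 5/6
x_1 implies x_1 = 0 implies 0 = 1
not (x_1 implies x_1) = not 1 = 0
(x_2 implies x_1) and not (x_1 implies x_1) = 5/6 and 0 = 0
not not not x_2 implies ((x_2 implies x_1) and not (x_1 implies x_1)) = 5/6 implies 0 = 1/6
not (not not not x_2 implies ((x_2 implies x_1) and not (x_1 implies x_1))) = not 1/6 = 5/6
This gives 5/6 ≠ 1.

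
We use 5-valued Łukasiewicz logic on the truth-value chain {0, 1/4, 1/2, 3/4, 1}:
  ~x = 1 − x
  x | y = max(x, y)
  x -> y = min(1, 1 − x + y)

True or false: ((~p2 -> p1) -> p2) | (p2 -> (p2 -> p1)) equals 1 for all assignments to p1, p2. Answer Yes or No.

Counterexample: take p1 = 1/4, p2 = 3/4.
~p2 = ~3/4 = 1/4
~p2 -> p1 = 1/4 -> 1/4 = 1
(~p2 -> p1) -> p2 = 1 -> 3/4 = 3/4
p2 -> p1 = 3/4 -> 1/4 = 1/2
p2 -> (p2 -> p1) = 3/4 -> 1/2 = 3/4
((~p2 -> p1) -> p2) | (p2 -> (p2 -> p1)) = 3/4 | 3/4 = 3/4
This gives 3/4 ≠ 1.

No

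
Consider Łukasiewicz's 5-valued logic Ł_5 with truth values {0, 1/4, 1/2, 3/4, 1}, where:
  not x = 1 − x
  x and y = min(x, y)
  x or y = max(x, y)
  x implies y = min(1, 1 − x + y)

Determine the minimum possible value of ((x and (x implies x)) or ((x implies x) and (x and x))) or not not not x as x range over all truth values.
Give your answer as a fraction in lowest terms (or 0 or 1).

1/2

Take x = 1/2:
x implies x = 1/2 implies 1/2 = 1
x and (x implies x) = 1/2 and 1 = 1/2
x implies x = 1/2 implies 1/2 = 1
x and x = 1/2 and 1/2 = 1/2
(x implies x) and (x and x) = 1 and 1/2 = 1/2
(x and (x implies x)) or ((x implies x) and (x and x)) = 1/2 or 1/2 = 1/2
not x = not 1/2 = 1/2
not not x = not 1/2 = 1/2
not not not x = not 1/2 = 1/2
((x and (x implies x)) or ((x implies x) and (x and x))) or not not not x = 1/2 or 1/2 = 1/2
No assignment yields a value below 1/2, so this is the minimum.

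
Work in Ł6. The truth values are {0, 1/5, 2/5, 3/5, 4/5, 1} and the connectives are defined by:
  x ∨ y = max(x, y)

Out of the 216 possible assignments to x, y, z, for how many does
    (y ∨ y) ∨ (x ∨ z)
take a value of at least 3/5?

value 1: 91 assignments (counts)
value 4/5: 61 assignments (counts)
value 3/5: 37 assignments (counts)
value 2/5: 19 assignments
value 1/5: 7 assignments
value 0: 1 assignment
So 189 of the 216 assignments meet the threshold.

189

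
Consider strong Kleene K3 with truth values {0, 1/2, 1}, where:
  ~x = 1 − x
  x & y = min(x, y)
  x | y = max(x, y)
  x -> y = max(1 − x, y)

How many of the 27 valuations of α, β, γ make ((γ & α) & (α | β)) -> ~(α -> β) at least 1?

value 1: 17 assignments (counts)
value 1/2: 9 assignments
value 0: 1 assignment
So 17 of the 27 assignments meet the threshold.

17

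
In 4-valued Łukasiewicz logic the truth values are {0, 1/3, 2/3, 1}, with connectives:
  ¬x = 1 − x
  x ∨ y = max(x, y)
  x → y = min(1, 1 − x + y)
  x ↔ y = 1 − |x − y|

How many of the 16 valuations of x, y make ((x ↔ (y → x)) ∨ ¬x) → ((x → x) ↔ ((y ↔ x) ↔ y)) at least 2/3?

13

x = 0, y = 0 ↦ 0  <
x = 0, y = 1/3 ↦ 2/3  ≥
x = 0, y = 2/3 ↦ 2/3  ≥
x = 0, y = 1 ↦ 0  <
x = 1/3, y = 0 ↦ 2/3  ≥
x = 1/3, y = 1/3 ↦ 2/3  ≥
x = 1/3, y = 2/3 ↦ 1  ≥
x = 1/3, y = 1 ↦ 1/3  <
x = 2/3, y = 0 ↦ 1  ≥
x = 2/3, y = 1/3 ↦ 1  ≥
x = 2/3, y = 2/3 ↦ 1  ≥
x = 2/3, y = 1 ↦ 2/3  ≥
x = 1, y = 0 ↦ 1  ≥
x = 1, y = 1/3 ↦ 1  ≥
x = 1, y = 2/3 ↦ 1  ≥
x = 1, y = 1 ↦ 1  ≥
So 13 of the 16 assignments meet the threshold.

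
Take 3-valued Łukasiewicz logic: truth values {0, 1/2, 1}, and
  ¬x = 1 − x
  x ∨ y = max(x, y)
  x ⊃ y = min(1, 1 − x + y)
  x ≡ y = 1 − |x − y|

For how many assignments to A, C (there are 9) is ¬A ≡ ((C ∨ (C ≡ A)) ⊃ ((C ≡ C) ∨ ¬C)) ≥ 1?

3

A = 0, C = 0 ↦ 1  ≥
A = 0, C = 1/2 ↦ 1  ≥
A = 0, C = 1 ↦ 1  ≥
A = 1/2, C = 0 ↦ 1/2  <
A = 1/2, C = 1/2 ↦ 1/2  <
A = 1/2, C = 1 ↦ 1/2  <
A = 1, C = 0 ↦ 0  <
A = 1, C = 1/2 ↦ 0  <
A = 1, C = 1 ↦ 0  <
So 3 of the 9 assignments meet the threshold.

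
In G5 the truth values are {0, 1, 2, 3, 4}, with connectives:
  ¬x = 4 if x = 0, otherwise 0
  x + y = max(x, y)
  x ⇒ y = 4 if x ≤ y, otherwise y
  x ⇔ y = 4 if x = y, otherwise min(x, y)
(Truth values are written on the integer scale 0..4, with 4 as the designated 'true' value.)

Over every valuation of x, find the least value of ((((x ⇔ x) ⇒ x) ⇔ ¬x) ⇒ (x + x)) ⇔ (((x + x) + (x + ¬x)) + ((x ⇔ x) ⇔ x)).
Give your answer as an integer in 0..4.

1

Take x = 1:
x ⇔ x = 1 ⇔ 1 = 4
(x ⇔ x) ⇒ x = 4 ⇒ 1 = 1
¬x = ¬1 = 0
((x ⇔ x) ⇒ x) ⇔ ¬x = 1 ⇔ 0 = 0
x + x = 1 + 1 = 1
(((x ⇔ x) ⇒ x) ⇔ ¬x) ⇒ (x + x) = 0 ⇒ 1 = 4
x + x = 1 + 1 = 1
¬x = ¬1 = 0
x + ¬x = 1 + 0 = 1
(x + x) + (x + ¬x) = 1 + 1 = 1
x ⇔ x = 1 ⇔ 1 = 4
(x ⇔ x) ⇔ x = 4 ⇔ 1 = 1
((x + x) + (x + ¬x)) + ((x ⇔ x) ⇔ x) = 1 + 1 = 1
((((x ⇔ x) ⇒ x) ⇔ ¬x) ⇒ (x + x)) ⇔ (((x + x) + (x + ¬x)) + ((x ⇔ x) ⇔ x)) = 4 ⇔ 1 = 1
No assignment yields a value below 1, so this is the minimum.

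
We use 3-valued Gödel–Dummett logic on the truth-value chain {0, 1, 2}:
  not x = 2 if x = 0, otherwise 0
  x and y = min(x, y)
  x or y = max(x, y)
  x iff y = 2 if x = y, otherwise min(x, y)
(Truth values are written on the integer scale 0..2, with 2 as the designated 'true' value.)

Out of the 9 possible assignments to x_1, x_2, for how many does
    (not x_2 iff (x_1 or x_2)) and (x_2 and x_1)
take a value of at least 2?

x_1 = 0, x_2 = 0 ↦ 0  <
x_1 = 0, x_2 = 1 ↦ 0  <
x_1 = 0, x_2 = 2 ↦ 0  <
x_1 = 1, x_2 = 0 ↦ 0  <
x_1 = 1, x_2 = 1 ↦ 0  <
x_1 = 1, x_2 = 2 ↦ 0  <
x_1 = 2, x_2 = 0 ↦ 0  <
x_1 = 2, x_2 = 1 ↦ 0  <
x_1 = 2, x_2 = 2 ↦ 0  <
So 0 of the 9 assignments meet the threshold.

0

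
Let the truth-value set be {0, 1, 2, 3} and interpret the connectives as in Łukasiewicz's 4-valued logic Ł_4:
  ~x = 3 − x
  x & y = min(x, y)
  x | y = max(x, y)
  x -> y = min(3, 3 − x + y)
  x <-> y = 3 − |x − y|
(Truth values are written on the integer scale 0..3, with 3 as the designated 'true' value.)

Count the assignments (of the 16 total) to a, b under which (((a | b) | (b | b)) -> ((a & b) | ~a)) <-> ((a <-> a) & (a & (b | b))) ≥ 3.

a = 0, b = 0 ↦ 0  <
a = 0, b = 1 ↦ 0  <
a = 0, b = 2 ↦ 0  <
a = 0, b = 3 ↦ 0  <
a = 1, b = 0 ↦ 0  <
a = 1, b = 1 ↦ 1  <
a = 1, b = 2 ↦ 1  <
a = 1, b = 3 ↦ 2  <
a = 2, b = 0 ↦ 1  <
a = 2, b = 1 ↦ 2  <
a = 2, b = 2 ↦ 2  <
a = 2, b = 3 ↦ 3  ≥
a = 3, b = 0 ↦ 3  ≥
a = 3, b = 1 ↦ 3  ≥
a = 3, b = 2 ↦ 3  ≥
a = 3, b = 3 ↦ 3  ≥
So 5 of the 16 assignments meet the threshold.

5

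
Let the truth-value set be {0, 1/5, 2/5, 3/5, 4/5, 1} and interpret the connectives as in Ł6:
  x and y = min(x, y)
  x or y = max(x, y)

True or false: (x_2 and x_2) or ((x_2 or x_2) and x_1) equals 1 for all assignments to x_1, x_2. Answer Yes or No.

No

Counterexample: take x_1 = 0, x_2 = 0.
x_2 and x_2 = 0 and 0 = 0
x_2 or x_2 = 0 or 0 = 0
(x_2 or x_2) and x_1 = 0 and 0 = 0
(x_2 and x_2) or ((x_2 or x_2) and x_1) = 0 or 0 = 0
This gives 0 ≠ 1.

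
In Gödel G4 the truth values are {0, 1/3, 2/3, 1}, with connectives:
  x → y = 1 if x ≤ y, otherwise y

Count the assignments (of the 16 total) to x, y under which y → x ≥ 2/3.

x = 0, y = 0 ↦ 1  ≥
x = 0, y = 1/3 ↦ 0  <
x = 0, y = 2/3 ↦ 0  <
x = 0, y = 1 ↦ 0  <
x = 1/3, y = 0 ↦ 1  ≥
x = 1/3, y = 1/3 ↦ 1  ≥
x = 1/3, y = 2/3 ↦ 1/3  <
x = 1/3, y = 1 ↦ 1/3  <
x = 2/3, y = 0 ↦ 1  ≥
x = 2/3, y = 1/3 ↦ 1  ≥
x = 2/3, y = 2/3 ↦ 1  ≥
x = 2/3, y = 1 ↦ 2/3  ≥
x = 1, y = 0 ↦ 1  ≥
x = 1, y = 1/3 ↦ 1  ≥
x = 1, y = 2/3 ↦ 1  ≥
x = 1, y = 1 ↦ 1  ≥
So 11 of the 16 assignments meet the threshold.

11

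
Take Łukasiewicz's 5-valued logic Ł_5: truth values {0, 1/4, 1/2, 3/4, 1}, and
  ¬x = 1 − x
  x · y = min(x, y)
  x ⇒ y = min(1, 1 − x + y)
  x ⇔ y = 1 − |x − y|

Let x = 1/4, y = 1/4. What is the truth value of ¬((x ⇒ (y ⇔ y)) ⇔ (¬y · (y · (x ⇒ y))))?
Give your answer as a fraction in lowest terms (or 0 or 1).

y ⇔ y = 1/4 ⇔ 1/4 = 1
x ⇒ (y ⇔ y) = 1/4 ⇒ 1 = 1
¬y = ¬1/4 = 3/4
x ⇒ y = 1/4 ⇒ 1/4 = 1
y · (x ⇒ y) = 1/4 · 1 = 1/4
¬y · (y · (x ⇒ y)) = 3/4 · 1/4 = 1/4
(x ⇒ (y ⇔ y)) ⇔ (¬y · (y · (x ⇒ y))) = 1 ⇔ 1/4 = 1/4
¬((x ⇒ (y ⇔ y)) ⇔ (¬y · (y · (x ⇒ y)))) = ¬1/4 = 3/4

3/4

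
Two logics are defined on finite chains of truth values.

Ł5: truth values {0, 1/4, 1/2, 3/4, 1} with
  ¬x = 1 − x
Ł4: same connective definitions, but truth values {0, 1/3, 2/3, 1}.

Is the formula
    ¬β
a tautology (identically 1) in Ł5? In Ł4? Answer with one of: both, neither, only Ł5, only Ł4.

neither

In Ł5: at β = 1/4 the value is 3/4 — not a tautology.
In Ł4: at β = 1/3 the value is 2/3 — not a tautology.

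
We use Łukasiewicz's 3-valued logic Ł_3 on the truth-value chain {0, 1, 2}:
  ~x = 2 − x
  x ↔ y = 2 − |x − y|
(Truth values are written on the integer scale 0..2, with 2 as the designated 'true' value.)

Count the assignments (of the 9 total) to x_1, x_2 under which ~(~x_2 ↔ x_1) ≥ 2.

x_1 = 0, x_2 = 0 ↦ 2  ≥
x_1 = 0, x_2 = 1 ↦ 1  <
x_1 = 0, x_2 = 2 ↦ 0  <
x_1 = 1, x_2 = 0 ↦ 1  <
x_1 = 1, x_2 = 1 ↦ 0  <
x_1 = 1, x_2 = 2 ↦ 1  <
x_1 = 2, x_2 = 0 ↦ 0  <
x_1 = 2, x_2 = 1 ↦ 1  <
x_1 = 2, x_2 = 2 ↦ 2  ≥
So 2 of the 9 assignments meet the threshold.

2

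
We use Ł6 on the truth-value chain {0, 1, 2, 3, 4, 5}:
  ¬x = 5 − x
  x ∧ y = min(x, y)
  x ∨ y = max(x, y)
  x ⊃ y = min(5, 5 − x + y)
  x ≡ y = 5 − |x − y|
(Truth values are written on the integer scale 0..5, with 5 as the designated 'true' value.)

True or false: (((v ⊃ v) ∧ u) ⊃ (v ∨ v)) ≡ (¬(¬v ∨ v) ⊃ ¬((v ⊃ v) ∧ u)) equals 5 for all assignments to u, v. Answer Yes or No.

No

Counterexample: take u = 1, v = 0.
v ⊃ v = 0 ⊃ 0 = 5
(v ⊃ v) ∧ u = 5 ∧ 1 = 1
v ∨ v = 0 ∨ 0 = 0
((v ⊃ v) ∧ u) ⊃ (v ∨ v) = 1 ⊃ 0 = 4
¬v = ¬0 = 5
¬v ∨ v = 5 ∨ 0 = 5
¬(¬v ∨ v) = ¬5 = 0
v ⊃ v = 0 ⊃ 0 = 5
(v ⊃ v) ∧ u = 5 ∧ 1 = 1
¬((v ⊃ v) ∧ u) = ¬1 = 4
¬(¬v ∨ v) ⊃ ¬((v ⊃ v) ∧ u) = 0 ⊃ 4 = 5
(((v ⊃ v) ∧ u) ⊃ (v ∨ v)) ≡ (¬(¬v ∨ v) ⊃ ¬((v ⊃ v) ∧ u)) = 4 ≡ 5 = 4
This gives 4 ≠ 5.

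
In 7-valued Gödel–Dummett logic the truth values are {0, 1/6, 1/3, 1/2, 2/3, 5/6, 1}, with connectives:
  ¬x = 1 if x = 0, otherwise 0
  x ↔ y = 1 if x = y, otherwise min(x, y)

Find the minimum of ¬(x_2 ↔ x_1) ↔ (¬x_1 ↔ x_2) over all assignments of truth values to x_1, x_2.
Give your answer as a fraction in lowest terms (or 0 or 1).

1/6

Take x_1 = 0, x_2 = 1/6:
x_2 ↔ x_1 = 1/6 ↔ 0 = 0
¬(x_2 ↔ x_1) = ¬0 = 1
¬x_1 = ¬0 = 1
¬x_1 ↔ x_2 = 1 ↔ 1/6 = 1/6
¬(x_2 ↔ x_1) ↔ (¬x_1 ↔ x_2) = 1 ↔ 1/6 = 1/6
No assignment yields a value below 1/6, so this is the minimum.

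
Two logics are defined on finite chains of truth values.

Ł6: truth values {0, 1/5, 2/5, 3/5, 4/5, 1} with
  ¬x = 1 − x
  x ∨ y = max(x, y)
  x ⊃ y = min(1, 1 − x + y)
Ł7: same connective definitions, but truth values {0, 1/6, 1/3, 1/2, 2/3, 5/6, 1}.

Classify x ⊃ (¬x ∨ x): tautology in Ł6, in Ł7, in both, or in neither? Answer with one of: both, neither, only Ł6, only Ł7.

both

In Ł6: every assignment gives 1 — tautology.
In Ł7: every assignment gives 1 — tautology.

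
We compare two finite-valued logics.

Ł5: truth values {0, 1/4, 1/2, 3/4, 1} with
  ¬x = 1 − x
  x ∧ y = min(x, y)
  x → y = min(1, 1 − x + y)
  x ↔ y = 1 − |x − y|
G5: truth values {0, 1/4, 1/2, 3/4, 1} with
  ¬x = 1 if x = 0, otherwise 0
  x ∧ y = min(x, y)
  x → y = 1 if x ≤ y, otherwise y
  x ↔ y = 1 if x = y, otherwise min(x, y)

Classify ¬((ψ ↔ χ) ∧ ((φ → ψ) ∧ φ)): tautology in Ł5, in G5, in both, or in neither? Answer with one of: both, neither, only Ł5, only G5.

In Ł5: at φ = 1/4, ψ = 0, χ = 0 the value is 3/4 — not a tautology.
In G5: at φ = 1/4, ψ = 1/4, χ = 1/4 the value is 0 — not a tautology.

neither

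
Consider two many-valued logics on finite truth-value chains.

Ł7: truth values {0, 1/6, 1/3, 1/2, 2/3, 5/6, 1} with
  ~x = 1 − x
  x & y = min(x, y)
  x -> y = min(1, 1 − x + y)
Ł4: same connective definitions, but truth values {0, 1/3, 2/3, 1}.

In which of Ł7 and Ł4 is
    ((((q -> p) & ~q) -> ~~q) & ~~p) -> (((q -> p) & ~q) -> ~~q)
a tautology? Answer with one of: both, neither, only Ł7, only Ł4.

both

In Ł7: every assignment gives 1 — tautology.
In Ł4: every assignment gives 1 — tautology.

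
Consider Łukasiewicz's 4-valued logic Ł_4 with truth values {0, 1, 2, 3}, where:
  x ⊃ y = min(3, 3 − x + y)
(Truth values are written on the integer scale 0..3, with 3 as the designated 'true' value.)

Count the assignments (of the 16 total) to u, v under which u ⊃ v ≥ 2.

13

u = 0, v = 0 ↦ 3  ≥
u = 0, v = 1 ↦ 3  ≥
u = 0, v = 2 ↦ 3  ≥
u = 0, v = 3 ↦ 3  ≥
u = 1, v = 0 ↦ 2  ≥
u = 1, v = 1 ↦ 3  ≥
u = 1, v = 2 ↦ 3  ≥
u = 1, v = 3 ↦ 3  ≥
u = 2, v = 0 ↦ 1  <
u = 2, v = 1 ↦ 2  ≥
u = 2, v = 2 ↦ 3  ≥
u = 2, v = 3 ↦ 3  ≥
u = 3, v = 0 ↦ 0  <
u = 3, v = 1 ↦ 1  <
u = 3, v = 2 ↦ 2  ≥
u = 3, v = 3 ↦ 3  ≥
So 13 of the 16 assignments meet the threshold.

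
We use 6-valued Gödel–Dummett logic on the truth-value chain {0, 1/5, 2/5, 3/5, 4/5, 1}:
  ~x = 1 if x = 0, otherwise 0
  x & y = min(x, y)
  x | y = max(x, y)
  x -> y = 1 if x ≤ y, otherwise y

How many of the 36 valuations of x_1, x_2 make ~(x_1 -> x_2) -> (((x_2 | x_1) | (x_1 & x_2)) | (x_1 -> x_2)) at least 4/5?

value 1: 32 assignments (counts)
value 4/5: 1 assignment (counts)
value 3/5: 1 assignment
value 2/5: 1 assignment
value 1/5: 1 assignment
So 33 of the 36 assignments meet the threshold.

33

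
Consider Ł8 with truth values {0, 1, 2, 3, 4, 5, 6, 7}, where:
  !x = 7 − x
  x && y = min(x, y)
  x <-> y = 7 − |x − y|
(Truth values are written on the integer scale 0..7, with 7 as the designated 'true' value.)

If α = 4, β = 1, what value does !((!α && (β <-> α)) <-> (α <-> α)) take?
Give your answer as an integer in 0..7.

4

!α = !4 = 3
β <-> α = 1 <-> 4 = 4
!α && (β <-> α) = 3 && 4 = 3
α <-> α = 4 <-> 4 = 7
(!α && (β <-> α)) <-> (α <-> α) = 3 <-> 7 = 3
!((!α && (β <-> α)) <-> (α <-> α)) = !3 = 4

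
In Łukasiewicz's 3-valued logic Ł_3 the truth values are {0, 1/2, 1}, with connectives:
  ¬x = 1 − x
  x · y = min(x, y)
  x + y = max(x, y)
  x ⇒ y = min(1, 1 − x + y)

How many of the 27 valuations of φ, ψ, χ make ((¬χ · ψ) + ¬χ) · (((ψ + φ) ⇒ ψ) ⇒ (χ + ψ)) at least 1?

5

value 1: 5 assignments (counts)
value 1/2: 12 assignments
value 0: 10 assignments
So 5 of the 27 assignments meet the threshold.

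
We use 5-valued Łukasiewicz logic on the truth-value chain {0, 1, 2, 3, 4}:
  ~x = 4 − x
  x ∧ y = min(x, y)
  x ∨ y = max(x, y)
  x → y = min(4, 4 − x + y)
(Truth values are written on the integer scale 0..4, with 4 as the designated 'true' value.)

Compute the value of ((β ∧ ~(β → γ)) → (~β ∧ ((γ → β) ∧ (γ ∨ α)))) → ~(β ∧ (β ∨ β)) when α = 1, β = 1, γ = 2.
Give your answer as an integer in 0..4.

3

β → γ = 1 → 2 = 4
~(β → γ) = ~4 = 0
β ∧ ~(β → γ) = 1 ∧ 0 = 0
~β = ~1 = 3
γ → β = 2 → 1 = 3
γ ∨ α = 2 ∨ 1 = 2
(γ → β) ∧ (γ ∨ α) = 3 ∧ 2 = 2
~β ∧ ((γ → β) ∧ (γ ∨ α)) = 3 ∧ 2 = 2
(β ∧ ~(β → γ)) → (~β ∧ ((γ → β) ∧ (γ ∨ α))) = 0 → 2 = 4
β ∨ β = 1 ∨ 1 = 1
β ∧ (β ∨ β) = 1 ∧ 1 = 1
~(β ∧ (β ∨ β)) = ~1 = 3
((β ∧ ~(β → γ)) → (~β ∧ ((γ → β) ∧ (γ ∨ α)))) → ~(β ∧ (β ∨ β)) = 4 → 3 = 3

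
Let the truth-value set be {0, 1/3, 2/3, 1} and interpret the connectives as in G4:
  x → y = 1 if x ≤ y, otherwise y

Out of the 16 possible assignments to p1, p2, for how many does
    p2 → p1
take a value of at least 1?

10

p1 = 0, p2 = 0 ↦ 1  ≥
p1 = 0, p2 = 1/3 ↦ 0  <
p1 = 0, p2 = 2/3 ↦ 0  <
p1 = 0, p2 = 1 ↦ 0  <
p1 = 1/3, p2 = 0 ↦ 1  ≥
p1 = 1/3, p2 = 1/3 ↦ 1  ≥
p1 = 1/3, p2 = 2/3 ↦ 1/3  <
p1 = 1/3, p2 = 1 ↦ 1/3  <
p1 = 2/3, p2 = 0 ↦ 1  ≥
p1 = 2/3, p2 = 1/3 ↦ 1  ≥
p1 = 2/3, p2 = 2/3 ↦ 1  ≥
p1 = 2/3, p2 = 1 ↦ 2/3  <
p1 = 1, p2 = 0 ↦ 1  ≥
p1 = 1, p2 = 1/3 ↦ 1  ≥
p1 = 1, p2 = 2/3 ↦ 1  ≥
p1 = 1, p2 = 1 ↦ 1  ≥
So 10 of the 16 assignments meet the threshold.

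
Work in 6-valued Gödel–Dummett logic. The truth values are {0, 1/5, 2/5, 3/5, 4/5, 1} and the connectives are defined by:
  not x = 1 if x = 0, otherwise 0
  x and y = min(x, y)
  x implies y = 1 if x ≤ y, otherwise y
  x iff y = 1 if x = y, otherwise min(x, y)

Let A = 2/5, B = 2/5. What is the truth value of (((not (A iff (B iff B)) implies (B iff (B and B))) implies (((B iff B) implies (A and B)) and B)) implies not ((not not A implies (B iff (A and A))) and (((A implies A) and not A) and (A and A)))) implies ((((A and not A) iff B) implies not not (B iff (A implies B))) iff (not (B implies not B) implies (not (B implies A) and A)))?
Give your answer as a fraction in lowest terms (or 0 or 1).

B iff B = 2/5 iff 2/5 = 1
A iff (B iff B) = 2/5 iff 1 = 2/5
not (A iff (B iff B)) = not 2/5 = 0
B and B = 2/5 and 2/5 = 2/5
B iff (B and B) = 2/5 iff 2/5 = 1
not (A iff (B iff B)) implies (B iff (B and B)) = 0 implies 1 = 1
B iff B = 2/5 iff 2/5 = 1
A and B = 2/5 and 2/5 = 2/5
(B iff B) implies (A and B) = 1 implies 2/5 = 2/5
((B iff B) implies (A and B)) and B = 2/5 and 2/5 = 2/5
(not (A iff (B iff B)) implies (B iff (B and B))) implies (((B iff B) implies (A and B)) and B) = 1 implies 2/5 = 2/5
not A = not 2/5 = 0
not not A = not 0 = 1
A and A = 2/5 and 2/5 = 2/5
B iff (A and A) = 2/5 iff 2/5 = 1
not not A implies (B iff (A and A)) = 1 implies 1 = 1
A implies A = 2/5 implies 2/5 = 1
not A = not 2/5 = 0
(A implies A) and not A = 1 and 0 = 0
A and A = 2/5 and 2/5 = 2/5
((A implies A) and not A) and (A and A) = 0 and 2/5 = 0
(not not A implies (B iff (A and A))) and (((A implies A) and not A) and (A and A)) = 1 and 0 = 0
not ((not not A implies (B iff (A and A))) and (((A implies A) and not A) and (A and A))) = not 0 = 1
((not (A iff (B iff B)) implies (B iff (B and B))) implies (((B iff B) implies (A and B)) and B)) implies not ((not not A implies (B iff (A and A))) and (((A implies A) and not A) and (A and A))) = 2/5 implies 1 = 1
not A = not 2/5 = 0
A and not A = 2/5 and 0 = 0
(A and not A) iff B = 0 iff 2/5 = 0
A implies B = 2/5 implies 2/5 = 1
B iff (A implies B) = 2/5 iff 1 = 2/5
not (B iff (A implies B)) = not 2/5 = 0
not not (B iff (A implies B)) = not 0 = 1
((A and not A) iff B) implies not not (B iff (A implies B)) = 0 implies 1 = 1
not B = not 2/5 = 0
B implies not B = 2/5 implies 0 = 0
not (B implies not B) = not 0 = 1
B implies A = 2/5 implies 2/5 = 1
not (B implies A) = not 1 = 0
not (B implies A) and A = 0 and 2/5 = 0
not (B implies not B) implies (not (B implies A) and A) = 1 implies 0 = 0
(((A and not A) iff B) implies not not (B iff (A implies B))) iff (not (B implies not B) implies (not (B implies A) and A)) = 1 iff 0 = 0
(((not (A iff (B iff B)) implies (B iff (B and B))) implies (((B iff B) implies (A and B)) and B)) implies not ((not not A implies (B iff (A and A))) and (((A implies A) and not A) and (A and A)))) implies ((((A and not A) iff B) implies not not (B iff (A implies B))) iff (not (B implies not B) implies (not (B implies A) and A))) = 1 implies 0 = 0

0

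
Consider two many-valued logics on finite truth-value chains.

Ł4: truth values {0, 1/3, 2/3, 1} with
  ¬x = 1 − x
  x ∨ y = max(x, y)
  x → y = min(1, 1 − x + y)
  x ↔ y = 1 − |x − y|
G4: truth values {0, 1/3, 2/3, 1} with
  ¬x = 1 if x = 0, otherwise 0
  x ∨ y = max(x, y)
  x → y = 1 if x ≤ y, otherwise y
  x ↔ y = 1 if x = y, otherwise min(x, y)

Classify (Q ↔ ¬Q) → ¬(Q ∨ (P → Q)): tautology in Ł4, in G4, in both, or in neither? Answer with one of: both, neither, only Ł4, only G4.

only G4

In Ł4: at P = 0, Q = 1/3 the value is 1/3 — not a tautology.
In G4: every assignment gives 1 — tautology.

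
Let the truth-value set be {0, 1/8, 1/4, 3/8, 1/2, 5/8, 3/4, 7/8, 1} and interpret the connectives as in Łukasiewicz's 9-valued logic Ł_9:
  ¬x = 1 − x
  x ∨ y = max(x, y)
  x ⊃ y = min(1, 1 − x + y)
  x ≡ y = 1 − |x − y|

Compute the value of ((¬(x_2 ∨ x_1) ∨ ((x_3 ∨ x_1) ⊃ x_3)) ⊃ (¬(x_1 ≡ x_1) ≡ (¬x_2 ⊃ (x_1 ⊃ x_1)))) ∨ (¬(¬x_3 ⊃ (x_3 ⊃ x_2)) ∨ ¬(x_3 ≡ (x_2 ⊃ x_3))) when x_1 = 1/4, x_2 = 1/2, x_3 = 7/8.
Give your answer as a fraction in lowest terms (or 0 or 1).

1/8

x_2 ∨ x_1 = 1/2 ∨ 1/4 = 1/2
¬(x_2 ∨ x_1) = ¬1/2 = 1/2
x_3 ∨ x_1 = 7/8 ∨ 1/4 = 7/8
(x_3 ∨ x_1) ⊃ x_3 = 7/8 ⊃ 7/8 = 1
¬(x_2 ∨ x_1) ∨ ((x_3 ∨ x_1) ⊃ x_3) = 1/2 ∨ 1 = 1
x_1 ≡ x_1 = 1/4 ≡ 1/4 = 1
¬(x_1 ≡ x_1) = ¬1 = 0
¬x_2 = ¬1/2 = 1/2
x_1 ⊃ x_1 = 1/4 ⊃ 1/4 = 1
¬x_2 ⊃ (x_1 ⊃ x_1) = 1/2 ⊃ 1 = 1
¬(x_1 ≡ x_1) ≡ (¬x_2 ⊃ (x_1 ⊃ x_1)) = 0 ≡ 1 = 0
(¬(x_2 ∨ x_1) ∨ ((x_3 ∨ x_1) ⊃ x_3)) ⊃ (¬(x_1 ≡ x_1) ≡ (¬x_2 ⊃ (x_1 ⊃ x_1))) = 1 ⊃ 0 = 0
¬x_3 = ¬7/8 = 1/8
x_3 ⊃ x_2 = 7/8 ⊃ 1/2 = 5/8
¬x_3 ⊃ (x_3 ⊃ x_2) = 1/8 ⊃ 5/8 = 1
¬(¬x_3 ⊃ (x_3 ⊃ x_2)) = ¬1 = 0
x_2 ⊃ x_3 = 1/2 ⊃ 7/8 = 1
x_3 ≡ (x_2 ⊃ x_3) = 7/8 ≡ 1 = 7/8
¬(x_3 ≡ (x_2 ⊃ x_3)) = ¬7/8 = 1/8
¬(¬x_3 ⊃ (x_3 ⊃ x_2)) ∨ ¬(x_3 ≡ (x_2 ⊃ x_3)) = 0 ∨ 1/8 = 1/8
((¬(x_2 ∨ x_1) ∨ ((x_3 ∨ x_1) ⊃ x_3)) ⊃ (¬(x_1 ≡ x_1) ≡ (¬x_2 ⊃ (x_1 ⊃ x_1)))) ∨ (¬(¬x_3 ⊃ (x_3 ⊃ x_2)) ∨ ¬(x_3 ≡ (x_2 ⊃ x_3))) = 0 ∨ 1/8 = 1/8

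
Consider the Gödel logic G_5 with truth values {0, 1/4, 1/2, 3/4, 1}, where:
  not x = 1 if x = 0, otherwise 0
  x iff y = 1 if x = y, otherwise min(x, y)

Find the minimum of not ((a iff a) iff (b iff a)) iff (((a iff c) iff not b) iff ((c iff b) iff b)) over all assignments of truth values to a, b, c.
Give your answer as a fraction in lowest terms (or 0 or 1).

Take a = 0, b = 1/4, c = 1/4:
a iff a = 0 iff 0 = 1
b iff a = 1/4 iff 0 = 0
(a iff a) iff (b iff a) = 1 iff 0 = 0
not ((a iff a) iff (b iff a)) = not 0 = 1
a iff c = 0 iff 1/4 = 0
not b = not 1/4 = 0
(a iff c) iff not b = 0 iff 0 = 1
c iff b = 1/4 iff 1/4 = 1
(c iff b) iff b = 1 iff 1/4 = 1/4
((a iff c) iff not b) iff ((c iff b) iff b) = 1 iff 1/4 = 1/4
not ((a iff a) iff (b iff a)) iff (((a iff c) iff not b) iff ((c iff b) iff b)) = 1 iff 1/4 = 1/4
No assignment yields a value below 1/4, so this is the minimum.

1/4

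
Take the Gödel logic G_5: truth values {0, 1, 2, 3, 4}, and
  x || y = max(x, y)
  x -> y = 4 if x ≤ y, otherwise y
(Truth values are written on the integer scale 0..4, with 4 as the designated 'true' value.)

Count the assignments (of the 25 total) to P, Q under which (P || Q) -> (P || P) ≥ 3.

value 4: 15 assignments (counts)
value 3: 1 assignment (counts)
value 2: 2 assignments
value 1: 3 assignments
value 0: 4 assignments
So 16 of the 25 assignments meet the threshold.

16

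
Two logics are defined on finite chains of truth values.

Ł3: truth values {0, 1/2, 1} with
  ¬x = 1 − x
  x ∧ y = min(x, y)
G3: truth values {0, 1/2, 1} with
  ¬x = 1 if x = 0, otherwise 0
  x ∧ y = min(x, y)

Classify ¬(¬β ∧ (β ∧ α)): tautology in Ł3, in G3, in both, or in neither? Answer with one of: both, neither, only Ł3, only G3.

only G3

In Ł3: at α = 1/2, β = 1/2 the value is 1/2 — not a tautology.
In G3: every assignment gives 1 — tautology.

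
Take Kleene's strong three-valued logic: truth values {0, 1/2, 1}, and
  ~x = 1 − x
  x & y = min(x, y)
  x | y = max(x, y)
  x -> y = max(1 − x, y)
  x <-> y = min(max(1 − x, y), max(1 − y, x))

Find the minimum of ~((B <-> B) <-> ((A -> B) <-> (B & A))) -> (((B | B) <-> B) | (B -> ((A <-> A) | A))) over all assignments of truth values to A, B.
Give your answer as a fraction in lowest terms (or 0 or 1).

Take A = 1/2, B = 1/2:
B <-> B = 1/2 <-> 1/2 = 1/2
A -> B = 1/2 -> 1/2 = 1/2
B & A = 1/2 & 1/2 = 1/2
(A -> B) <-> (B & A) = 1/2 <-> 1/2 = 1/2
(B <-> B) <-> ((A -> B) <-> (B & A)) = 1/2 <-> 1/2 = 1/2
~((B <-> B) <-> ((A -> B) <-> (B & A))) = ~1/2 = 1/2
B | B = 1/2 | 1/2 = 1/2
(B | B) <-> B = 1/2 <-> 1/2 = 1/2
A <-> A = 1/2 <-> 1/2 = 1/2
(A <-> A) | A = 1/2 | 1/2 = 1/2
B -> ((A <-> A) | A) = 1/2 -> 1/2 = 1/2
((B | B) <-> B) | (B -> ((A <-> A) | A)) = 1/2 | 1/2 = 1/2
~((B <-> B) <-> ((A -> B) <-> (B & A))) -> (((B | B) <-> B) | (B -> ((A <-> A) | A))) = 1/2 -> 1/2 = 1/2
No assignment yields a value below 1/2, so this is the minimum.

1/2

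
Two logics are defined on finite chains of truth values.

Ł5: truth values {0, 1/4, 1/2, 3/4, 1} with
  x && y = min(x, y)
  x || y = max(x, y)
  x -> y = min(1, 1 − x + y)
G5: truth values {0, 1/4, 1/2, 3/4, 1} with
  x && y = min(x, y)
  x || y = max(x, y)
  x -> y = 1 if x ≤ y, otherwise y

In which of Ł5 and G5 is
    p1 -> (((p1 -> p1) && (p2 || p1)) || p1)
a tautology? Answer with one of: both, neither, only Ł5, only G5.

In Ł5: every assignment gives 1 — tautology.
In G5: every assignment gives 1 — tautology.

both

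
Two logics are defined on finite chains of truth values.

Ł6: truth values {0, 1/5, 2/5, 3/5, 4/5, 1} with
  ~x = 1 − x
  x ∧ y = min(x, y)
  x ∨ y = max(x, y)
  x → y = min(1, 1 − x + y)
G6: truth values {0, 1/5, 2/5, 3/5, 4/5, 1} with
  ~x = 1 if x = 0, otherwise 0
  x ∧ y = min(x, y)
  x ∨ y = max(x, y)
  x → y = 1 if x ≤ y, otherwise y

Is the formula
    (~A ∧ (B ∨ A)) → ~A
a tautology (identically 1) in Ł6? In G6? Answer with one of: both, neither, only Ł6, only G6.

both

In Ł6: every assignment gives 1 — tautology.
In G6: every assignment gives 1 — tautology.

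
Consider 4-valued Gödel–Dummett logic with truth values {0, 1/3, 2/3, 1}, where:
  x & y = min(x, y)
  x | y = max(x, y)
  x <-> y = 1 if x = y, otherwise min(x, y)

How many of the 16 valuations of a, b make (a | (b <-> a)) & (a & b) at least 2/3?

a = 0, b = 0 ↦ 0  <
a = 0, b = 1/3 ↦ 0  <
a = 0, b = 2/3 ↦ 0  <
a = 0, b = 1 ↦ 0  <
a = 1/3, b = 0 ↦ 0  <
a = 1/3, b = 1/3 ↦ 1/3  <
a = 1/3, b = 2/3 ↦ 1/3  <
a = 1/3, b = 1 ↦ 1/3  <
a = 2/3, b = 0 ↦ 0  <
a = 2/3, b = 1/3 ↦ 1/3  <
a = 2/3, b = 2/3 ↦ 2/3  ≥
a = 2/3, b = 1 ↦ 2/3  ≥
a = 1, b = 0 ↦ 0  <
a = 1, b = 1/3 ↦ 1/3  <
a = 1, b = 2/3 ↦ 2/3  ≥
a = 1, b = 1 ↦ 1  ≥
So 4 of the 16 assignments meet the threshold.

4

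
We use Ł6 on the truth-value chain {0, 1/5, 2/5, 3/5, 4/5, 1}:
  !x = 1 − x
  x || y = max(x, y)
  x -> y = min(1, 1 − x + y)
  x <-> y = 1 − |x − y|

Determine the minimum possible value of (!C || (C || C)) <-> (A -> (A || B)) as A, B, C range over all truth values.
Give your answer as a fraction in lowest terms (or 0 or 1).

Take A = 0, B = 0, C = 2/5:
!C = !2/5 = 3/5
C || C = 2/5 || 2/5 = 2/5
!C || (C || C) = 3/5 || 2/5 = 3/5
A || B = 0 || 0 = 0
A -> (A || B) = 0 -> 0 = 1
(!C || (C || C)) <-> (A -> (A || B)) = 3/5 <-> 1 = 3/5
No assignment yields a value below 3/5, so this is the minimum.

3/5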